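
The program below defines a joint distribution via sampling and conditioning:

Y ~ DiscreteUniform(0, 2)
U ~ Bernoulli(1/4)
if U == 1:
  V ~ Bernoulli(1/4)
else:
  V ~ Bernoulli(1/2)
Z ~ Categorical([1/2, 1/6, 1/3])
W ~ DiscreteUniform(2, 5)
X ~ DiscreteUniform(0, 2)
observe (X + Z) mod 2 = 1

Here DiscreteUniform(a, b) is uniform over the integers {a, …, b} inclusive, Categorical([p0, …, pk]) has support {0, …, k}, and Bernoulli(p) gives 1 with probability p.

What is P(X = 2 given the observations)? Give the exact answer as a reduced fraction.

P(X = 2 | obs) = 1/7

Enumerate traces; 192 have nonzero weight after conditioning:
  (Y=0, U=0, V=0, Z=0, W=2, X=1) weight 1/192
  (Y=0, U=0, V=0, Z=0, W=3, X=1) weight 1/192
  (Y=0, U=0, V=0, Z=0, W=4, X=1) weight 1/192
  (Y=0, U=0, V=0, Z=0, W=5, X=1) weight 1/192
  (Y=0, U=0, V=0, Z=1, W=2, X=0) weight 1/576
  (Y=0, U=0, V=0, Z=1, W=2, X=2) weight 1/576
  (Y=0, U=0, V=0, Z=1, W=3, X=0) weight 1/576
  (Y=0, U=0, V=0, Z=1, W=3, X=2) weight 1/576
  … 184 more
Group by X:
  weight(X=0) = 1/18
  weight(X=1) = 5/18
  weight(X=2) = 1/18
Total weight = 1/18 + 5/18 + 1/18 = 7/18
P(X=0 | obs) = 1/18 / 7/18 = 1/7
P(X=1 | obs) = 5/18 / 7/18 = 5/7
P(X=2 | obs) = 1/18 / 7/18 = 1/7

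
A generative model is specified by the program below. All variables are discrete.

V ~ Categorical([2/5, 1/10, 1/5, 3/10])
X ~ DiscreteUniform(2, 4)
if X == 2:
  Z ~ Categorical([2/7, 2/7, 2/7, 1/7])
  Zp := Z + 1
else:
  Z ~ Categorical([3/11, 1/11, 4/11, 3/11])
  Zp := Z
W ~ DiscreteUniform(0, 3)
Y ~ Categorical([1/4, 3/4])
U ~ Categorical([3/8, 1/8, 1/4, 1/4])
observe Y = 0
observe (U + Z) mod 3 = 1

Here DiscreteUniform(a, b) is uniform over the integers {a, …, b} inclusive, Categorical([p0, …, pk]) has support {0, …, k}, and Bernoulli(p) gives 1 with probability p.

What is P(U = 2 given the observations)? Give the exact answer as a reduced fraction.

Enumerate traces; 240 have nonzero weight after conditioning:
  (V=0, X=2, Z=0, W=0, Y=0, U=1) weight 1/3360
  (V=0, X=2, Z=0, W=1, Y=0, U=1) weight 1/3360
  (V=0, X=2, Z=0, W=2, Y=0, U=1) weight 1/3360
  (V=0, X=2, Z=0, W=3, Y=0, U=1) weight 1/3360
  (V=0, X=2, Z=1, W=0, Y=0, U=0) weight 1/1120
  (V=0, X=2, Z=1, W=0, Y=0, U=3) weight 1/1680
  (V=0, X=2, Z=1, W=1, Y=0, U=0) weight 1/1120
  (V=0, X=2, Z=1, W=1, Y=0, U=3) weight 1/1680
  (V=0, X=2, Z=2, W=0, Y=0, U=2) weight 1/1680
  … 231 more
Group by U:
  weight(U=0) = 9/616
  weight(U=1) = 39/2464
  weight(U=2) = 13/616
  weight(U=3) = 3/308
Total weight = 9/616 + 39/2464 + 13/616 + 3/308 = 151/2464
P(U=0 | obs) = 9/616 / 151/2464 = 36/151
P(U=1 | obs) = 39/2464 / 151/2464 = 39/151
P(U=2 | obs) = 13/616 / 151/2464 = 52/151
P(U=3 | obs) = 3/308 / 151/2464 = 24/151

P(U = 2 | obs) = 52/151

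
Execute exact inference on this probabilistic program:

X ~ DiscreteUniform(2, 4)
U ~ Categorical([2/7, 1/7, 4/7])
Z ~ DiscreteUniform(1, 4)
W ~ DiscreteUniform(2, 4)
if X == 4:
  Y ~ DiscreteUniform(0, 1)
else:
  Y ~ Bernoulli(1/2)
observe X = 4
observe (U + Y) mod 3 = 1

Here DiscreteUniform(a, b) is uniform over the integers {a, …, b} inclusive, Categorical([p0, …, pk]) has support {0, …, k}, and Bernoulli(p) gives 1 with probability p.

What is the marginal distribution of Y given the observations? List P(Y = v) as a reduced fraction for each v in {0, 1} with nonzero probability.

P(Y=0) = 1/3, P(Y=1) = 2/3

Enumerate traces; 24 have nonzero weight after conditioning:
  (X=4, U=0, Z=1, W=2, Y=1) weight 1/252
  (X=4, U=0, Z=1, W=3, Y=1) weight 1/252
  (X=4, U=0, Z=1, W=4, Y=1) weight 1/252
  (X=4, U=0, Z=2, W=2, Y=1) weight 1/252
  (X=4, U=0, Z=2, W=3, Y=1) weight 1/252
  (X=4, U=0, Z=2, W=4, Y=1) weight 1/252
  (X=4, U=0, Z=3, W=2, Y=1) weight 1/252
  (X=4, U=0, Z=3, W=3, Y=1) weight 1/252
  (X=4, U=1, Z=1, W=2, Y=0) weight 1/504
  … 15 more
Group by Y:
  weight(Y=0) = 1/42
  weight(Y=1) = 1/21
Total weight = 1/42 + 1/21 = 1/14
P(Y=0 | obs) = 1/42 / 1/14 = 1/3
P(Y=1 | obs) = 1/21 / 1/14 = 2/3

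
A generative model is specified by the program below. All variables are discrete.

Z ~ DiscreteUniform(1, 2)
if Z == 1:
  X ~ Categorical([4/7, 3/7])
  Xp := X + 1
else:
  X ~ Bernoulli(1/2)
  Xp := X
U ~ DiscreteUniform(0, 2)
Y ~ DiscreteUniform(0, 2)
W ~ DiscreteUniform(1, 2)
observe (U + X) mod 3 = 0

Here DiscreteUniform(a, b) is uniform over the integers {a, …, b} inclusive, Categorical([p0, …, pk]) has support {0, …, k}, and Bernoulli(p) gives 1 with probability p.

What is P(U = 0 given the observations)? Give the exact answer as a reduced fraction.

Enumerate traces; 24 have nonzero weight after conditioning:
  (Z=1, X=0, U=0, Y=0, W=1) weight 1/63
  (Z=1, X=0, U=0, Y=0, W=2) weight 1/63
  (Z=1, X=0, U=0, Y=1, W=1) weight 1/63
  (Z=1, X=0, U=0, Y=1, W=2) weight 1/63
  (Z=1, X=0, U=0, Y=2, W=1) weight 1/63
  (Z=1, X=0, U=0, Y=2, W=2) weight 1/63
  (Z=1, X=1, U=2, Y=0, W=1) weight 1/84
  (Z=1, X=1, U=2, Y=0, W=2) weight 1/84
  … 16 more
Group by U:
  weight(U=0) = 5/28
  weight(U=2) = 13/84
Total weight = 5/28 + 13/84 = 1/3
P(U=0 | obs) = 5/28 / 1/3 = 15/28
P(U=2 | obs) = 13/84 / 1/3 = 13/28

P(U = 0 | obs) = 15/28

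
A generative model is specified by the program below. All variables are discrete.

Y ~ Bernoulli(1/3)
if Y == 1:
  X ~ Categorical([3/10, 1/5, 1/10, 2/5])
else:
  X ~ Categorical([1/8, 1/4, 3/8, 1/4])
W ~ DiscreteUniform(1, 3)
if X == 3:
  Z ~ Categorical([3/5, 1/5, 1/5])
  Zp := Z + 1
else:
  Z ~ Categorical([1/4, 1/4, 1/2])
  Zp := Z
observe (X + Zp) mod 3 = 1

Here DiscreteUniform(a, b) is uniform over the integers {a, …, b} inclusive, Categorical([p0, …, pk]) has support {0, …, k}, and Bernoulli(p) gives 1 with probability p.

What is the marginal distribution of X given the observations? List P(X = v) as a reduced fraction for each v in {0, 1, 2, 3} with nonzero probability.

Enumerate traces; 24 have nonzero weight after conditioning:
  (Y=0, X=0, W=1, Z=1) weight 1/144
  (Y=0, X=0, W=2, Z=1) weight 1/144
  (Y=0, X=0, W=3, Z=1) weight 1/144
  (Y=0, X=1, W=1, Z=0) weight 1/72
  (Y=0, X=1, W=2, Z=0) weight 1/72
  (Y=0, X=1, W=3, Z=0) weight 1/72
  (Y=0, X=2, W=1, Z=2) weight 1/24
  (Y=0, X=2, W=2, Z=2) weight 1/24
  (Y=0, X=3, W=1, Z=0) weight 1/30
  … 15 more
Group by X:
  weight(X=0) = 11/240
  weight(X=1) = 7/120
  weight(X=2) = 17/120
  weight(X=3) = 9/50
Total weight = 11/240 + 7/120 + 17/120 + 9/50 = 511/1200
P(X=0 | obs) = 11/240 / 511/1200 = 55/511
P(X=1 | obs) = 7/120 / 511/1200 = 10/73
P(X=2 | obs) = 17/120 / 511/1200 = 170/511
P(X=3 | obs) = 9/50 / 511/1200 = 216/511

P(X=0) = 55/511, P(X=1) = 10/73, P(X=2) = 170/511, P(X=3) = 216/511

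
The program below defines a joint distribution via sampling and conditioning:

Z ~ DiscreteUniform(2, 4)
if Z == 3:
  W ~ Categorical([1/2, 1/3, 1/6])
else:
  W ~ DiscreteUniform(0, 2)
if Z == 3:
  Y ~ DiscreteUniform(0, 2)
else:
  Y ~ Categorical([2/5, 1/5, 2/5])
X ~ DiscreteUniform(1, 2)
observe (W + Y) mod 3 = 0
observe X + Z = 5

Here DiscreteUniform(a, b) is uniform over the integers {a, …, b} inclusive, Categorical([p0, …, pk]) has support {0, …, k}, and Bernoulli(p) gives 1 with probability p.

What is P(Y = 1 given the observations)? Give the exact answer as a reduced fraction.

Enumerate traces; 6 have nonzero weight after conditioning:
  (Z=3, W=0, Y=0, X=2) weight 1/36
  (Z=3, W=1, Y=2, X=2) weight 1/54
  (Z=3, W=2, Y=1, X=2) weight 1/108
  (Z=4, W=0, Y=0, X=1) weight 1/45
  (Z=4, W=1, Y=2, X=1) weight 1/45
  (Z=4, W=2, Y=1, X=1) weight 1/90
Group by Y:
  weight(Y=0) = 1/20
  weight(Y=1) = 11/540
  weight(Y=2) = 11/270
Total weight = 1/20 + 11/540 + 11/270 = 1/9
P(Y=0 | obs) = 1/20 / 1/9 = 9/20
P(Y=1 | obs) = 11/540 / 1/9 = 11/60
P(Y=2 | obs) = 11/270 / 1/9 = 11/30

P(Y = 1 | obs) = 11/60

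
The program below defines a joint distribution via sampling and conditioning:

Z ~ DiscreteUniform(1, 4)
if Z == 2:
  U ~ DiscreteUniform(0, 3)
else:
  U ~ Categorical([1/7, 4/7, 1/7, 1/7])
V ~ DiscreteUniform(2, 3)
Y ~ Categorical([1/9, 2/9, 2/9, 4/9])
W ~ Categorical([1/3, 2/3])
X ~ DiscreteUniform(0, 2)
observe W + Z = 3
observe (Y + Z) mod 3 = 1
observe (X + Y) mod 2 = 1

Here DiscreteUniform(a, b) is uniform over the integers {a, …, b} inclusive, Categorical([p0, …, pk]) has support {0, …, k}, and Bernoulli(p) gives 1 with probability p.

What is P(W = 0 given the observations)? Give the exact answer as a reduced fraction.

P(W = 0 | obs) = 1/2

Enumerate traces; 24 have nonzero weight after conditioning:
  (Z=2, U=0, V=2, Y=2, W=1, X=1) weight 1/648
  (Z=2, U=0, V=3, Y=2, W=1, X=1) weight 1/648
  (Z=2, U=1, V=2, Y=2, W=1, X=1) weight 1/648
  (Z=2, U=1, V=3, Y=2, W=1, X=1) weight 1/648
  (Z=2, U=2, V=2, Y=2, W=1, X=1) weight 1/648
  (Z=2, U=2, V=3, Y=2, W=1, X=1) weight 1/648
  (Z=2, U=3, V=2, Y=2, W=1, X=1) weight 1/648
  (Z=2, U=3, V=3, Y=2, W=1, X=1) weight 1/648
  (Z=3, U=0, V=2, Y=1, W=0, X=0) weight 1/2268
  … 15 more
Group by W:
  weight(W=0) = 1/81
  weight(W=1) = 1/81
Total weight = 1/81 + 1/81 = 2/81
P(W=0 | obs) = 1/81 / 2/81 = 1/2
P(W=1 | obs) = 1/81 / 2/81 = 1/2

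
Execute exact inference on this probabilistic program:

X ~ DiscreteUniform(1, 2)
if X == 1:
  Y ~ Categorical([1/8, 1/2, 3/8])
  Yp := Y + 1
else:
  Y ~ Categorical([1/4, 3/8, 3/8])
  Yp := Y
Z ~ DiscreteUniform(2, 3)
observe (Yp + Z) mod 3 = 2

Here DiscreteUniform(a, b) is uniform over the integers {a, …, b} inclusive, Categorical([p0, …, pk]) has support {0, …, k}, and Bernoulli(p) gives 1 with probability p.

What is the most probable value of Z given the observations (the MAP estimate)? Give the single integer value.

Enumerate traces; 4 have nonzero weight after conditioning:
  (X=1, Y=1, Z=3) weight 1/8
  (X=1, Y=2, Z=2) weight 3/32
  (X=2, Y=0, Z=2) weight 1/16
  (X=2, Y=2, Z=3) weight 3/32
Group by Z:
  weight(Z=2) = 5/32
  weight(Z=3) = 7/32
Total weight = 5/32 + 7/32 = 3/8
P(Z=2 | obs) = 5/32 / 3/8 = 5/12
P(Z=3 | obs) = 7/32 / 3/8 = 7/12
argmax = 3

argmax_v P(Z = v | obs) = 3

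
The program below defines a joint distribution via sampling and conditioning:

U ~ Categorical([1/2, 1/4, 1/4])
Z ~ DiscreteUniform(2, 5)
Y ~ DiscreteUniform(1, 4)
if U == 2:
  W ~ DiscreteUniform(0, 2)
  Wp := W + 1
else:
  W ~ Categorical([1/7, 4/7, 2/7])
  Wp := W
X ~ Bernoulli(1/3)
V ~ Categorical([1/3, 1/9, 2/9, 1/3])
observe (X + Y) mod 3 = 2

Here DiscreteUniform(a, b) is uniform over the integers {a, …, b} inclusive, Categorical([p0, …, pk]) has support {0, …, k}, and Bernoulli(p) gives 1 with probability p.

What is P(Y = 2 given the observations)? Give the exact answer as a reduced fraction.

Enumerate traces; 432 have nonzero weight after conditioning:
  (U=0, Z=2, Y=1, W=0, X=1, V=0) weight 1/2016
  (U=0, Z=2, Y=1, W=0, X=1, V=1) weight 1/6048
  (U=0, Z=2, Y=1, W=0, X=1, V=2) weight 1/3024
  (U=0, Z=2, Y=1, W=0, X=1, V=3) weight 1/2016
  (U=0, Z=2, Y=1, W=1, X=1, V=0) weight 1/504
  (U=0, Z=2, Y=1, W=1, X=1, V=1) weight 1/1512
  (U=0, Z=2, Y=1, W=1, X=1, V=2) weight 1/756
  (U=0, Z=2, Y=1, W=1, X=1, V=3) weight 1/504
  (U=0, Z=2, Y=2, W=0, X=0, V=0) weight 1/1008
  (U=0, Z=2, Y=4, W=0, X=1, V=0) weight 1/2016
  … 422 more
Group by Y:
  weight(Y=1) = 1/12
  weight(Y=2) = 1/6
  weight(Y=4) = 1/12
Total weight = 1/12 + 1/6 + 1/12 = 1/3
P(Y=1 | obs) = 1/12 / 1/3 = 1/4
P(Y=2 | obs) = 1/6 / 1/3 = 1/2
P(Y=4 | obs) = 1/12 / 1/3 = 1/4

P(Y = 2 | obs) = 1/2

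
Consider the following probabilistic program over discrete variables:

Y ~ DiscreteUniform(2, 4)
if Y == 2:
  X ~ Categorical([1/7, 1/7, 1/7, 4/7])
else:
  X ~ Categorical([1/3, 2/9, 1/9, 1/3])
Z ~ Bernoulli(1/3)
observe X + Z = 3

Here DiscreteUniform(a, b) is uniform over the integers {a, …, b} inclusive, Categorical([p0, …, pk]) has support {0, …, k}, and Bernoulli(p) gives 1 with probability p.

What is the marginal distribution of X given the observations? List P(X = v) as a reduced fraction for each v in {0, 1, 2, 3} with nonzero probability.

P(X=2) = 23/179, P(X=3) = 156/179

Enumerate traces; 6 have nonzero weight after conditioning:
  (Y=2, X=2, Z=1) weight 1/63
  (Y=2, X=3, Z=0) weight 8/63
  (Y=3, X=2, Z=1) weight 1/81
  (Y=3, X=3, Z=0) weight 2/27
  (Y=4, X=2, Z=1) weight 1/81
  (Y=4, X=3, Z=0) weight 2/27
Group by X:
  weight(X=2) = 23/567
  weight(X=3) = 52/189
Total weight = 23/567 + 52/189 = 179/567
P(X=2 | obs) = 23/567 / 179/567 = 23/179
P(X=3 | obs) = 52/189 / 179/567 = 156/179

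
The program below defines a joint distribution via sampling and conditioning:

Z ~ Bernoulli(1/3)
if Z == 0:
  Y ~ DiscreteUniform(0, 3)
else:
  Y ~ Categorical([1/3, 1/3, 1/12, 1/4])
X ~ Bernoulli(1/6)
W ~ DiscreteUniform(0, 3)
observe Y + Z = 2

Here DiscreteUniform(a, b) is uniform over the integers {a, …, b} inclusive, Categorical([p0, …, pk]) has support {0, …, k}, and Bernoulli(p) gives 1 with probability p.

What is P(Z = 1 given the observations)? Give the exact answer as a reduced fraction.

Enumerate traces; 16 have nonzero weight after conditioning:
  (Z=0, Y=2, X=0, W=0) weight 5/144
  (Z=0, Y=2, X=0, W=1) weight 5/144
  (Z=0, Y=2, X=0, W=2) weight 5/144
  (Z=0, Y=2, X=0, W=3) weight 5/144
  (Z=0, Y=2, X=1, W=0) weight 1/144
  (Z=0, Y=2, X=1, W=1) weight 1/144
  (Z=0, Y=2, X=1, W=2) weight 1/144
  (Z=0, Y=2, X=1, W=3) weight 1/144
  (Z=1, Y=1, X=0, W=0) weight 5/216
  … 7 more
Group by Z:
  weight(Z=0) = 1/6
  weight(Z=1) = 1/9
Total weight = 1/6 + 1/9 = 5/18
P(Z=0 | obs) = 1/6 / 5/18 = 3/5
P(Z=1 | obs) = 1/9 / 5/18 = 2/5

P(Z = 1 | obs) = 2/5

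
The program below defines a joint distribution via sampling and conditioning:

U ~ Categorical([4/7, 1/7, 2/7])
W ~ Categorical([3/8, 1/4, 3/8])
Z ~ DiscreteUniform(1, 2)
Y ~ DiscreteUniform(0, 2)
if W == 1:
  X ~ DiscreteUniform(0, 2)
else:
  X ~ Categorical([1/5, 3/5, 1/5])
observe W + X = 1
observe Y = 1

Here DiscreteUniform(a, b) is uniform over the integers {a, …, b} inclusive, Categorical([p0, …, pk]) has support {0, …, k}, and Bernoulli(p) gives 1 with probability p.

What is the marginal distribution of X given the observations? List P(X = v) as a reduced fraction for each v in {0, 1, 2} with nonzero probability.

P(X=0) = 10/37, P(X=1) = 27/37

Enumerate traces; 12 have nonzero weight after conditioning:
  (U=0, W=0, Z=1, Y=1, X=1) weight 3/140
  (U=0, W=0, Z=2, Y=1, X=1) weight 3/140
  (U=0, W=1, Z=1, Y=1, X=0) weight 1/126
  (U=0, W=1, Z=2, Y=1, X=0) weight 1/126
  (U=1, W=0, Z=1, Y=1, X=1) weight 3/560
  (U=1, W=0, Z=2, Y=1, X=1) weight 3/560
  (U=1, W=1, Z=1, Y=1, X=0) weight 1/504
  (U=1, W=1, Z=2, Y=1, X=0) weight 1/504
  … 4 more
Group by X:
  weight(X=0) = 1/36
  weight(X=1) = 3/40
Total weight = 1/36 + 3/40 = 37/360
P(X=0 | obs) = 1/36 / 37/360 = 10/37
P(X=1 | obs) = 3/40 / 37/360 = 27/37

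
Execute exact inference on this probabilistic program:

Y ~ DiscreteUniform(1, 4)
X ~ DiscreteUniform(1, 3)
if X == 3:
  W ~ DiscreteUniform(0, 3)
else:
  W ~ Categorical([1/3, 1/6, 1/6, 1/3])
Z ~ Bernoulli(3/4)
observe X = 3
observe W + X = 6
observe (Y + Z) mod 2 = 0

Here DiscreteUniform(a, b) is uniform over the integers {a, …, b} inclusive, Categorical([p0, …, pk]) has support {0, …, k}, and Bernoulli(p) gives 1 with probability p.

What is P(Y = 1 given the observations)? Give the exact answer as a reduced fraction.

Enumerate traces; 4 have nonzero weight after conditioning:
  (Y=1, X=3, W=3, Z=1) weight 1/64
  (Y=2, X=3, W=3, Z=0) weight 1/192
  (Y=3, X=3, W=3, Z=1) weight 1/64
  (Y=4, X=3, W=3, Z=0) weight 1/192
Group by Y:
  weight(Y=1) = 1/64
  weight(Y=2) = 1/192
  weight(Y=3) = 1/64
  weight(Y=4) = 1/192
Total weight = 1/64 + 1/192 + 1/64 + 1/192 = 1/24
P(Y=1 | obs) = 1/64 / 1/24 = 3/8
P(Y=2 | obs) = 1/192 / 1/24 = 1/8
P(Y=3 | obs) = 1/64 / 1/24 = 3/8
P(Y=4 | obs) = 1/192 / 1/24 = 1/8

P(Y = 1 | obs) = 3/8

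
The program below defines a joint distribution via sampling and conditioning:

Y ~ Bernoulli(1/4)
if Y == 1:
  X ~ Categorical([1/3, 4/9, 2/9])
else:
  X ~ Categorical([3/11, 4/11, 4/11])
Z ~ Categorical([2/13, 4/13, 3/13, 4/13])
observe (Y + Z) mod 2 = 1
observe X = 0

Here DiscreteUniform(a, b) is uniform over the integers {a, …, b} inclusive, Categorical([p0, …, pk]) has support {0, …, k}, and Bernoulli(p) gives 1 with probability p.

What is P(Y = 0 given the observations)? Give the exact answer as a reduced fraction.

P(Y = 0 | obs) = 216/271

Enumerate traces; 4 have nonzero weight after conditioning:
  (Y=0, X=0, Z=1) weight 9/143
  (Y=0, X=0, Z=3) weight 9/143
  (Y=1, X=0, Z=0) weight 1/78
  (Y=1, X=0, Z=2) weight 1/52
Group by Y:
  weight(Y=0) = 18/143
  weight(Y=1) = 5/156
Total weight = 18/143 + 5/156 = 271/1716
P(Y=0 | obs) = 18/143 / 271/1716 = 216/271
P(Y=1 | obs) = 5/156 / 271/1716 = 55/271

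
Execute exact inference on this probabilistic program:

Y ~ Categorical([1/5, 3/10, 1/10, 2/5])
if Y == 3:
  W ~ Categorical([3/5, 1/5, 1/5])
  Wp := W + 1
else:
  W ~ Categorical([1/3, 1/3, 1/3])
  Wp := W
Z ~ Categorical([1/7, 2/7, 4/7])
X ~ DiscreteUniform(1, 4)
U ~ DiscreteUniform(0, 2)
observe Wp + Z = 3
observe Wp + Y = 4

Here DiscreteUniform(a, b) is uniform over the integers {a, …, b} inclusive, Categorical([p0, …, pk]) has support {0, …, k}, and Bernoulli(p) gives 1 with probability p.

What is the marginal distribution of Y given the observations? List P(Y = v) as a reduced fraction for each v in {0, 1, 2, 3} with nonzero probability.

P(Y=2) = 5/77, P(Y=3) = 72/77

Enumerate traces; 24 have nonzero weight after conditioning:
  (Y=2, W=2, Z=1, X=1, U=0) weight 1/1260
  (Y=2, W=2, Z=1, X=1, U=1) weight 1/1260
  (Y=2, W=2, Z=1, X=1, U=2) weight 1/1260
  (Y=2, W=2, Z=1, X=2, U=0) weight 1/1260
  (Y=2, W=2, Z=1, X=2, U=1) weight 1/1260
  (Y=2, W=2, Z=1, X=2, U=2) weight 1/1260
  (Y=2, W=2, Z=1, X=3, U=0) weight 1/1260
  (Y=2, W=2, Z=1, X=3, U=1) weight 1/1260
  (Y=3, W=0, Z=2, X=1, U=0) weight 2/175
  … 15 more
Group by Y:
  weight(Y=2) = 1/105
  weight(Y=3) = 24/175
Total weight = 1/105 + 24/175 = 11/75
P(Y=2 | obs) = 1/105 / 11/75 = 5/77
P(Y=3 | obs) = 24/175 / 11/75 = 72/77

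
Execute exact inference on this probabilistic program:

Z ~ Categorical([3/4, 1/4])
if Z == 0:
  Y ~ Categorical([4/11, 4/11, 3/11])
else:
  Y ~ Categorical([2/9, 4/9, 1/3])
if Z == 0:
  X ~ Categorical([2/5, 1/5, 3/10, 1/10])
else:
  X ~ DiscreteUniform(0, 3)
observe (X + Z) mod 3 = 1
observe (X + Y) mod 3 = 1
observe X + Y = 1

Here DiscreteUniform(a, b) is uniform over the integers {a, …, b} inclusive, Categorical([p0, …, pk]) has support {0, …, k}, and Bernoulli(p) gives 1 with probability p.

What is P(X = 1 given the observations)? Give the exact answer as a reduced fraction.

P(X = 1 | obs) = 108/163

Enumerate traces; 2 have nonzero weight after conditioning:
  (Z=0, Y=0, X=1) weight 3/55
  (Z=1, Y=1, X=0) weight 1/36
Group by X:
  weight(X=0) = 1/36
  weight(X=1) = 3/55
Total weight = 1/36 + 3/55 = 163/1980
P(X=0 | obs) = 1/36 / 163/1980 = 55/163
P(X=1 | obs) = 3/55 / 163/1980 = 108/163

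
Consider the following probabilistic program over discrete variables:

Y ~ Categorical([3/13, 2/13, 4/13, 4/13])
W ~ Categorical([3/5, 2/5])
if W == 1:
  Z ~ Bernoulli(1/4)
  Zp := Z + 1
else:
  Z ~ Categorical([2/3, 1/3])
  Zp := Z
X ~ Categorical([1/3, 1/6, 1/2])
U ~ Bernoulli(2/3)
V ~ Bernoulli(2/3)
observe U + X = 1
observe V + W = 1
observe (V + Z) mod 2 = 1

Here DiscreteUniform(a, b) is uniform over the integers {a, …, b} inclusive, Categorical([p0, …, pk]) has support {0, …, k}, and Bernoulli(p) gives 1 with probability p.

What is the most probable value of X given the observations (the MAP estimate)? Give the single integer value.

Enumerate traces; 16 have nonzero weight after conditioning:
  (Y=0, W=0, Z=0, X=0, U=1, V=1) weight 8/585
  (Y=0, W=0, Z=0, X=1, U=0, V=1) weight 2/585
  (Y=0, W=1, Z=1, X=0, U=1, V=0) weight 1/585
  (Y=0, W=1, Z=1, X=1, U=0, V=0) weight 1/2340
  (Y=1, W=0, Z=0, X=0, U=1, V=1) weight 16/1755
  (Y=1, W=0, Z=0, X=1, U=0, V=1) weight 4/1755
  (Y=1, W=1, Z=1, X=0, U=1, V=0) weight 2/1755
  (Y=1, W=1, Z=1, X=1, U=0, V=0) weight 1/3510
  … 8 more
Group by X:
  weight(X=0) = 1/15
  weight(X=1) = 1/60
Total weight = 1/15 + 1/60 = 1/12
P(X=0 | obs) = 1/15 / 1/12 = 4/5
P(X=1 | obs) = 1/60 / 1/12 = 1/5
argmax = 0

argmax_v P(X = v | obs) = 0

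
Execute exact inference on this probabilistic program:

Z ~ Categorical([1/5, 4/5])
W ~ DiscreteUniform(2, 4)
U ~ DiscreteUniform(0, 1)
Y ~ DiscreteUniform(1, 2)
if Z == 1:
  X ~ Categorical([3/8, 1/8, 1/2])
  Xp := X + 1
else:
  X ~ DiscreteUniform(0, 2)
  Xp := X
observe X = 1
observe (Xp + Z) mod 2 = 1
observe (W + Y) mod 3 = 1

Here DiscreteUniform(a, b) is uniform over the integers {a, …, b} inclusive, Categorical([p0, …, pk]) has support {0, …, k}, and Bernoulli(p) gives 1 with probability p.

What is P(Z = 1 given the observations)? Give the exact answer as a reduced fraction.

P(Z = 1 | obs) = 3/5

Enumerate traces; 8 have nonzero weight after conditioning:
  (Z=0, W=2, U=0, Y=2, X=1) weight 1/180
  (Z=0, W=2, U=1, Y=2, X=1) weight 1/180
  (Z=0, W=3, U=0, Y=1, X=1) weight 1/180
  (Z=0, W=3, U=1, Y=1, X=1) weight 1/180
  (Z=1, W=2, U=0, Y=2, X=1) weight 1/120
  (Z=1, W=2, U=1, Y=2, X=1) weight 1/120
  (Z=1, W=3, U=0, Y=1, X=1) weight 1/120
  (Z=1, W=3, U=1, Y=1, X=1) weight 1/120
Group by Z:
  weight(Z=0) = 1/45
  weight(Z=1) = 1/30
Total weight = 1/45 + 1/30 = 1/18
P(Z=0 | obs) = 1/45 / 1/18 = 2/5
P(Z=1 | obs) = 1/30 / 1/18 = 3/5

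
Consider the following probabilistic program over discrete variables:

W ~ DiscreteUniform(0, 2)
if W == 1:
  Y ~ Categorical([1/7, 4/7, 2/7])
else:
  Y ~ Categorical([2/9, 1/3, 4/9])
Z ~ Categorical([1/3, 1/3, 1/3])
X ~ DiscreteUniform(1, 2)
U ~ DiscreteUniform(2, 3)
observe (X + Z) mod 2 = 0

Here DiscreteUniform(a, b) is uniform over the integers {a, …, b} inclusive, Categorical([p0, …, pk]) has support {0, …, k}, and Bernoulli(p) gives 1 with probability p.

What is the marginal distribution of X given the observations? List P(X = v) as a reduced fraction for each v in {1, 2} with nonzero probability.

Enumerate traces; 54 have nonzero weight after conditioning:
  (W=0, Y=0, Z=0, X=2, U=2) weight 1/162
  (W=0, Y=0, Z=0, X=2, U=3) weight 1/162
  (W=0, Y=0, Z=1, X=1, U=2) weight 1/162
  (W=0, Y=0, Z=1, X=1, U=3) weight 1/162
  (W=0, Y=0, Z=2, X=2, U=2) weight 1/162
  (W=0, Y=0, Z=2, X=2, U=3) weight 1/162
  (W=0, Y=1, Z=0, X=2, U=2) weight 1/108
  (W=0, Y=1, Z=0, X=2, U=3) weight 1/108
  … 46 more
Group by X:
  weight(X=1) = 1/6
  weight(X=2) = 1/3
Total weight = 1/6 + 1/3 = 1/2
P(X=1 | obs) = 1/6 / 1/2 = 1/3
P(X=2 | obs) = 1/3 / 1/2 = 2/3

P(X=1) = 1/3, P(X=2) = 2/3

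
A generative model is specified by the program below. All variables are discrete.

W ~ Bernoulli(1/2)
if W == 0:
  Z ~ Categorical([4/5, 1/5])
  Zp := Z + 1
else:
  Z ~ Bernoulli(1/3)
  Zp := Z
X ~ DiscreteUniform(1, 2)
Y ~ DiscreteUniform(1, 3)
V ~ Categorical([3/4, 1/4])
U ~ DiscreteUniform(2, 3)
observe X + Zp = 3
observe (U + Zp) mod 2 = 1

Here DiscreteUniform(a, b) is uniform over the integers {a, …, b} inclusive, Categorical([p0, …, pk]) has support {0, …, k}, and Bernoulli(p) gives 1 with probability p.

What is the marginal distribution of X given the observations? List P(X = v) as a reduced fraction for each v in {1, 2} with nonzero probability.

P(X=1) = 3/20, P(X=2) = 17/20

Enumerate traces; 18 have nonzero weight after conditioning:
  (W=0, Z=0, X=2, Y=1, V=0, U=2) weight 1/40
  (W=0, Z=0, X=2, Y=1, V=1, U=2) weight 1/120
  (W=0, Z=0, X=2, Y=2, V=0, U=2) weight 1/40
  (W=0, Z=0, X=2, Y=2, V=1, U=2) weight 1/120
  (W=0, Z=0, X=2, Y=3, V=0, U=2) weight 1/40
  (W=0, Z=0, X=2, Y=3, V=1, U=2) weight 1/120
  (W=0, Z=1, X=1, Y=1, V=0, U=3) weight 1/160
  (W=0, Z=1, X=1, Y=1, V=1, U=3) weight 1/480
  … 10 more
Group by X:
  weight(X=1) = 1/40
  weight(X=2) = 17/120
Total weight = 1/40 + 17/120 = 1/6
P(X=1 | obs) = 1/40 / 1/6 = 3/20
P(X=2 | obs) = 17/120 / 1/6 = 17/20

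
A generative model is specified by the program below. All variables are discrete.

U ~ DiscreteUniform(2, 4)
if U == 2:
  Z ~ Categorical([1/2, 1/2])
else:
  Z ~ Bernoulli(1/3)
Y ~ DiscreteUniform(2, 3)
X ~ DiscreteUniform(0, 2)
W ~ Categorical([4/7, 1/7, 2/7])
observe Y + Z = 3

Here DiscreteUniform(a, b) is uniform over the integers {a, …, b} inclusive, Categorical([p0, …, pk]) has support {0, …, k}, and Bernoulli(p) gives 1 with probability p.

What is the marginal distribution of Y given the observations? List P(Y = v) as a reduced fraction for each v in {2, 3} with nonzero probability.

P(Y=2) = 7/18, P(Y=3) = 11/18

Enumerate traces; 54 have nonzero weight after conditioning:
  (U=2, Z=0, Y=3, X=0, W=0) weight 1/63
  (U=2, Z=0, Y=3, X=0, W=1) weight 1/252
  (U=2, Z=0, Y=3, X=0, W=2) weight 1/126
  (U=2, Z=0, Y=3, X=1, W=0) weight 1/63
  (U=2, Z=0, Y=3, X=1, W=1) weight 1/252
  (U=2, Z=0, Y=3, X=1, W=2) weight 1/126
  (U=2, Z=0, Y=3, X=2, W=0) weight 1/63
  (U=2, Z=0, Y=3, X=2, W=1) weight 1/252
  (U=2, Z=1, Y=2, X=0, W=0) weight 1/63
  … 45 more
Group by Y:
  weight(Y=2) = 7/36
  weight(Y=3) = 11/36
Total weight = 7/36 + 11/36 = 1/2
P(Y=2 | obs) = 7/36 / 1/2 = 7/18
P(Y=3 | obs) = 11/36 / 1/2 = 11/18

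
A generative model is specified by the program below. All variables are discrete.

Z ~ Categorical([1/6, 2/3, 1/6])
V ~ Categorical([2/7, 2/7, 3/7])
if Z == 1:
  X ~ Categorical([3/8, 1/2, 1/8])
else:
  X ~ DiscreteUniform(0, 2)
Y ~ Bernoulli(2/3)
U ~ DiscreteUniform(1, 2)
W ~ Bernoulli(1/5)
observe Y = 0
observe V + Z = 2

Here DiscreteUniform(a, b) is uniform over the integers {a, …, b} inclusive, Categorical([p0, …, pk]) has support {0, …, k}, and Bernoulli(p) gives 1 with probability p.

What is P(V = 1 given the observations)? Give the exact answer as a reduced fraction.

Enumerate traces; 36 have nonzero weight after conditioning:
  (Z=0, V=2, X=0, Y=0, U=1, W=0) weight 1/315
  (Z=0, V=2, X=0, Y=0, U=1, W=1) weight 1/1260
  (Z=0, V=2, X=0, Y=0, U=2, W=0) weight 1/315
  (Z=0, V=2, X=0, Y=0, U=2, W=1) weight 1/1260
  (Z=0, V=2, X=1, Y=0, U=1, W=0) weight 1/315
  (Z=0, V=2, X=1, Y=0, U=1, W=1) weight 1/1260
  (Z=0, V=2, X=1, Y=0, U=2, W=0) weight 1/315
  (Z=0, V=2, X=1, Y=0, U=2, W=1) weight 1/1260
  (Z=1, V=1, X=0, Y=0, U=1, W=0) weight 1/105
  (Z=2, V=0, X=0, Y=0, U=1, W=0) weight 2/945
  … 26 more
Group by V:
  weight(V=0) = 1/63
  weight(V=1) = 4/63
  weight(V=2) = 1/42
Total weight = 1/63 + 4/63 + 1/42 = 13/126
P(V=0 | obs) = 1/63 / 13/126 = 2/13
P(V=1 | obs) = 4/63 / 13/126 = 8/13
P(V=2 | obs) = 1/42 / 13/126 = 3/13

P(V = 1 | obs) = 8/13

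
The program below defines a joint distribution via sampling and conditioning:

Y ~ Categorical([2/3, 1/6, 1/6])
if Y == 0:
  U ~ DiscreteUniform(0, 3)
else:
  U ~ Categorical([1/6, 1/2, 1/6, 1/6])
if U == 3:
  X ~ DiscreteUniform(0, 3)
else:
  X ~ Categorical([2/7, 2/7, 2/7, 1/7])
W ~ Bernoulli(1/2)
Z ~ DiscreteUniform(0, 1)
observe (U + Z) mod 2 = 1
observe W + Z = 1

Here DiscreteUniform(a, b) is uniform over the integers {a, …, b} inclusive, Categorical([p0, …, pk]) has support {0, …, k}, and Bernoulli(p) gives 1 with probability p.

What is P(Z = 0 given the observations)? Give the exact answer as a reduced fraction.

P(Z = 0 | obs) = 5/9

Enumerate traces; 48 have nonzero weight after conditioning:
  (Y=0, U=0, X=0, W=0, Z=1) weight 1/84
  (Y=0, U=0, X=1, W=0, Z=1) weight 1/84
  (Y=0, U=0, X=2, W=0, Z=1) weight 1/84
  (Y=0, U=0, X=3, W=0, Z=1) weight 1/168
  (Y=0, U=1, X=0, W=1, Z=0) weight 1/84
  (Y=0, U=1, X=1, W=1, Z=0) weight 1/84
  (Y=0, U=1, X=2, W=1, Z=0) weight 1/84
  (Y=0, U=1, X=3, W=1, Z=0) weight 1/168
  … 40 more
Group by Z:
  weight(Z=0) = 5/36
  weight(Z=1) = 1/9
Total weight = 5/36 + 1/9 = 1/4
P(Z=0 | obs) = 5/36 / 1/4 = 5/9
P(Z=1 | obs) = 1/9 / 1/4 = 4/9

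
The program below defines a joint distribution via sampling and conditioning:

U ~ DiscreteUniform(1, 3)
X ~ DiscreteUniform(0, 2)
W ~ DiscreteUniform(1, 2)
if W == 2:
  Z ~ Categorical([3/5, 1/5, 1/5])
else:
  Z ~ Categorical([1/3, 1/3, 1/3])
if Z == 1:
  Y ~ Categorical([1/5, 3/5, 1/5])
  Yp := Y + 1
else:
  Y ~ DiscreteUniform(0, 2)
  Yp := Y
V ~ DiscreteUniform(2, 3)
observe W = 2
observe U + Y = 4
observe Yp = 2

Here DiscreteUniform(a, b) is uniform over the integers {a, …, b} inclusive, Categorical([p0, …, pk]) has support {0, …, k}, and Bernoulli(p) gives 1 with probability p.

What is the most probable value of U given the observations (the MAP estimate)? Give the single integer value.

argmax_v P(U = v | obs) = 2

Enumerate traces; 18 have nonzero weight after conditioning:
  (U=2, X=0, W=2, Z=0, Y=2, V=2) weight 1/180
  (U=2, X=0, W=2, Z=0, Y=2, V=3) weight 1/180
  (U=2, X=0, W=2, Z=2, Y=2, V=2) weight 1/540
  (U=2, X=0, W=2, Z=2, Y=2, V=3) weight 1/540
  (U=2, X=1, W=2, Z=0, Y=2, V=2) weight 1/180
  (U=2, X=1, W=2, Z=0, Y=2, V=3) weight 1/180
  (U=2, X=1, W=2, Z=2, Y=2, V=2) weight 1/540
  (U=2, X=1, W=2, Z=2, Y=2, V=3) weight 1/540
  (U=3, X=0, W=2, Z=1, Y=1, V=2) weight 1/300
  … 9 more
Group by U:
  weight(U=2) = 2/45
  weight(U=3) = 1/50
Total weight = 2/45 + 1/50 = 29/450
P(U=2 | obs) = 2/45 / 29/450 = 20/29
P(U=3 | obs) = 1/50 / 29/450 = 9/29
argmax = 2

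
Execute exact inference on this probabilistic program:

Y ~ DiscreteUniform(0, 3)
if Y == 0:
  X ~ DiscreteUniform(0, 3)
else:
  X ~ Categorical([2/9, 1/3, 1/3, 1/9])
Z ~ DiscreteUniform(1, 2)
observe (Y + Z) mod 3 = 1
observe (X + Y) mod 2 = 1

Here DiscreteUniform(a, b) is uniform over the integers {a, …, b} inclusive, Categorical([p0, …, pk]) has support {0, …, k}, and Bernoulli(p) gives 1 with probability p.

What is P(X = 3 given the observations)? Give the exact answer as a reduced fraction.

Enumerate traces; 6 have nonzero weight after conditioning:
  (Y=0, X=1, Z=1) weight 1/32
  (Y=0, X=3, Z=1) weight 1/32
  (Y=2, X=1, Z=2) weight 1/24
  (Y=2, X=3, Z=2) weight 1/72
  (Y=3, X=0, Z=1) weight 1/36
  (Y=3, X=2, Z=1) weight 1/24
Group by X:
  weight(X=0) = 1/36
  weight(X=1) = 7/96
  weight(X=2) = 1/24
  weight(X=3) = 13/288
Total weight = 1/36 + 7/96 + 1/24 + 13/288 = 3/16
P(X=0 | obs) = 1/36 / 3/16 = 4/27
P(X=1 | obs) = 7/96 / 3/16 = 7/18
P(X=2 | obs) = 1/24 / 3/16 = 2/9
P(X=3 | obs) = 13/288 / 3/16 = 13/54

P(X = 3 | obs) = 13/54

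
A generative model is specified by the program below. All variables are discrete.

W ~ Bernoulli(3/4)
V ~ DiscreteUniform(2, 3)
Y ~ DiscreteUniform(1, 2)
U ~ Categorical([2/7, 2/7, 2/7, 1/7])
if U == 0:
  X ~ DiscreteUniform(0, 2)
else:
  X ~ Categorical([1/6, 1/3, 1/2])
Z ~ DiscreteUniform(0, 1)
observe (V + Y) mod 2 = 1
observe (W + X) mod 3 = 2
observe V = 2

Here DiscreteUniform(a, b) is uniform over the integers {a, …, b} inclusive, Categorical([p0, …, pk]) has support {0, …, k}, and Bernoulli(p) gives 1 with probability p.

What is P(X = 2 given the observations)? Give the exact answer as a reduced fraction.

P(X = 2 | obs) = 19/61

Enumerate traces; 16 have nonzero weight after conditioning:
  (W=0, V=2, Y=1, U=0, X=2, Z=0) weight 1/336
  (W=0, V=2, Y=1, U=0, X=2, Z=1) weight 1/336
  (W=0, V=2, Y=1, U=1, X=2, Z=0) weight 1/224
  (W=0, V=2, Y=1, U=1, X=2, Z=1) weight 1/224
  (W=0, V=2, Y=1, U=2, X=2, Z=0) weight 1/224
  (W=0, V=2, Y=1, U=2, X=2, Z=1) weight 1/224
  (W=0, V=2, Y=1, U=3, X=2, Z=0) weight 1/448
  (W=0, V=2, Y=1, U=3, X=2, Z=1) weight 1/448
  (W=1, V=2, Y=1, U=0, X=1, Z=0) weight 1/112
  … 7 more
Group by X:
  weight(X=1) = 1/16
  weight(X=2) = 19/672
Total weight = 1/16 + 19/672 = 61/672
P(X=1 | obs) = 1/16 / 61/672 = 42/61
P(X=2 | obs) = 19/672 / 61/672 = 19/61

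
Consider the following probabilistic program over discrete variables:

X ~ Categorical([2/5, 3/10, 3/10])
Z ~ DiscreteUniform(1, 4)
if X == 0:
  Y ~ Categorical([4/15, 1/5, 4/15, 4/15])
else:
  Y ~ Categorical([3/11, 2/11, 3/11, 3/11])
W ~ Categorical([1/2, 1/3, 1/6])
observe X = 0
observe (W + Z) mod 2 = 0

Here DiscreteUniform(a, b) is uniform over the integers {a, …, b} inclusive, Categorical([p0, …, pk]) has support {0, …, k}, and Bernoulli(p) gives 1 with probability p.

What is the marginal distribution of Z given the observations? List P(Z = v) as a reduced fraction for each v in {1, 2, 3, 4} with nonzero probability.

Enumerate traces; 24 have nonzero weight after conditioning:
  (X=0, Z=1, Y=0, W=1) weight 2/225
  (X=0, Z=1, Y=1, W=1) weight 1/150
  (X=0, Z=1, Y=2, W=1) weight 2/225
  (X=0, Z=1, Y=3, W=1) weight 2/225
  (X=0, Z=2, Y=0, W=0) weight 1/75
  (X=0, Z=2, Y=0, W=2) weight 1/225
  (X=0, Z=2, Y=1, W=0) weight 1/100
  (X=0, Z=2, Y=1, W=2) weight 1/300
  (X=0, Z=3, Y=0, W=1) weight 2/225
  (X=0, Z=4, Y=0, W=0) weight 1/75
  … 14 more
Group by Z:
  weight(Z=1) = 1/30
  weight(Z=2) = 1/15
  weight(Z=3) = 1/30
  weight(Z=4) = 1/15
Total weight = 1/30 + 1/15 + 1/30 + 1/15 = 1/5
P(Z=1 | obs) = 1/30 / 1/5 = 1/6
P(Z=2 | obs) = 1/15 / 1/5 = 1/3
P(Z=3 | obs) = 1/30 / 1/5 = 1/6
P(Z=4 | obs) = 1/15 / 1/5 = 1/3

P(Z=1) = 1/6, P(Z=2) = 1/3, P(Z=3) = 1/6, P(Z=4) = 1/3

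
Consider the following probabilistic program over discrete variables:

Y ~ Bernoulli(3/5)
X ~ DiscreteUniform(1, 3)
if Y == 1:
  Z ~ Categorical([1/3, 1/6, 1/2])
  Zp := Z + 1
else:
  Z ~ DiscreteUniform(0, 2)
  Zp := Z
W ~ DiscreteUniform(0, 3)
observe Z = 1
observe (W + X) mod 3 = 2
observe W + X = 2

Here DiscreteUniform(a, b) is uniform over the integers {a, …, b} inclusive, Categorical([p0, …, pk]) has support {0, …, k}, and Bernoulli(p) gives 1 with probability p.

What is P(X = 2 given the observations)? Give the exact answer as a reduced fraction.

Enumerate traces; 4 have nonzero weight after conditioning:
  (Y=0, X=1, Z=1, W=1) weight 1/90
  (Y=0, X=2, Z=1, W=0) weight 1/90
  (Y=1, X=1, Z=1, W=1) weight 1/120
  (Y=1, X=2, Z=1, W=0) weight 1/120
Group by X:
  weight(X=1) = 7/360
  weight(X=2) = 7/360
Total weight = 7/360 + 7/360 = 7/180
P(X=1 | obs) = 7/360 / 7/180 = 1/2
P(X=2 | obs) = 7/360 / 7/180 = 1/2

P(X = 2 | obs) = 1/2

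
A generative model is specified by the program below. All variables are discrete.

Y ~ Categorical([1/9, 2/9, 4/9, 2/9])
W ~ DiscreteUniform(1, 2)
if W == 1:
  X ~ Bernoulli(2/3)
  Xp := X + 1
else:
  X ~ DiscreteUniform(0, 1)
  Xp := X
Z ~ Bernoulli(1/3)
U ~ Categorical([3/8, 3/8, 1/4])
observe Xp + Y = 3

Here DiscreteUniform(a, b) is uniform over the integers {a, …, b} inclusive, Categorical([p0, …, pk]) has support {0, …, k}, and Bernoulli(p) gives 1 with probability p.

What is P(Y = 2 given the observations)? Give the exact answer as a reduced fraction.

Enumerate traces; 24 have nonzero weight after conditioning:
  (Y=1, W=1, X=1, Z=0, U=0) weight 1/54
  (Y=1, W=1, X=1, Z=0, U=1) weight 1/54
  (Y=1, W=1, X=1, Z=0, U=2) weight 1/81
  (Y=1, W=1, X=1, Z=1, U=0) weight 1/108
  (Y=1, W=1, X=1, Z=1, U=1) weight 1/108
  (Y=1, W=1, X=1, Z=1, U=2) weight 1/162
  (Y=2, W=1, X=0, Z=0, U=0) weight 1/54
  (Y=2, W=1, X=0, Z=0, U=1) weight 1/54
  (Y=3, W=2, X=0, Z=0, U=0) weight 1/72
  … 15 more
Group by Y:
  weight(Y=1) = 2/27
  weight(Y=2) = 5/27
  weight(Y=3) = 1/18
Total weight = 2/27 + 5/27 + 1/18 = 17/54
P(Y=1 | obs) = 2/27 / 17/54 = 4/17
P(Y=2 | obs) = 5/27 / 17/54 = 10/17
P(Y=3 | obs) = 1/18 / 17/54 = 3/17

P(Y = 2 | obs) = 10/17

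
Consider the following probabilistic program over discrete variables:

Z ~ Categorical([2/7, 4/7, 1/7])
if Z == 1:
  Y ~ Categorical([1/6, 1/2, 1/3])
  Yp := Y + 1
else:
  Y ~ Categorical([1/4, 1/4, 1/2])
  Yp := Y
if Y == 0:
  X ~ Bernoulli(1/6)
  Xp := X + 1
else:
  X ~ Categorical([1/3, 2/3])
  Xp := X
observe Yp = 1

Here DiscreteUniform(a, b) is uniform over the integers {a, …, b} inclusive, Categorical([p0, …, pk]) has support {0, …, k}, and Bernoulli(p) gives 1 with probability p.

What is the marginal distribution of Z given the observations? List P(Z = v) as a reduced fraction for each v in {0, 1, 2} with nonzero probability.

P(Z=0) = 6/17, P(Z=1) = 8/17, P(Z=2) = 3/17

Enumerate traces; 6 have nonzero weight after conditioning:
  (Z=0, Y=1, X=0) weight 1/42
  (Z=0, Y=1, X=1) weight 1/21
  (Z=1, Y=0, X=0) weight 5/63
  (Z=1, Y=0, X=1) weight 1/63
  (Z=2, Y=1, X=0) weight 1/84
  (Z=2, Y=1, X=1) weight 1/42
Group by Z:
  weight(Z=0) = 1/14
  weight(Z=1) = 2/21
  weight(Z=2) = 1/28
Total weight = 1/14 + 2/21 + 1/28 = 17/84
P(Z=0 | obs) = 1/14 / 17/84 = 6/17
P(Z=1 | obs) = 2/21 / 17/84 = 8/17
P(Z=2 | obs) = 1/28 / 17/84 = 3/17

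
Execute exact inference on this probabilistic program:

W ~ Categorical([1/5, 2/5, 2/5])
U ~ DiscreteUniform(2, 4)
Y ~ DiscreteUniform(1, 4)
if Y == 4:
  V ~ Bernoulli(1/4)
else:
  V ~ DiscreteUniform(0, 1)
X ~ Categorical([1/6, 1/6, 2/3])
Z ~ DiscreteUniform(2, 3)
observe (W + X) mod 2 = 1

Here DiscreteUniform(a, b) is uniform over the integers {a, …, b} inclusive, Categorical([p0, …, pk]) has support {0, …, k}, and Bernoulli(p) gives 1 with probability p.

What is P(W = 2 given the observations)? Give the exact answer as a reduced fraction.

Enumerate traces; 192 have nonzero weight after conditioning:
  (W=0, U=2, Y=1, V=0, X=1, Z=2) weight 1/1440
  (W=0, U=2, Y=1, V=0, X=1, Z=3) weight 1/1440
  (W=0, U=2, Y=1, V=1, X=1, Z=2) weight 1/1440
  (W=0, U=2, Y=1, V=1, X=1, Z=3) weight 1/1440
  (W=0, U=2, Y=2, V=0, X=1, Z=2) weight 1/1440
  (W=0, U=2, Y=2, V=0, X=1, Z=3) weight 1/1440
  (W=0, U=2, Y=2, V=1, X=1, Z=2) weight 1/1440
  (W=0, U=2, Y=2, V=1, X=1, Z=3) weight 1/1440
  (W=1, U=2, Y=1, V=0, X=0, Z=2) weight 1/720
  (W=2, U=2, Y=1, V=0, X=1, Z=2) weight 1/720
  … 182 more
Group by W:
  weight(W=0) = 1/30
  weight(W=1) = 1/3
  weight(W=2) = 1/15
Total weight = 1/30 + 1/3 + 1/15 = 13/30
P(W=0 | obs) = 1/30 / 13/30 = 1/13
P(W=1 | obs) = 1/3 / 13/30 = 10/13
P(W=2 | obs) = 1/15 / 13/30 = 2/13

P(W = 2 | obs) = 2/13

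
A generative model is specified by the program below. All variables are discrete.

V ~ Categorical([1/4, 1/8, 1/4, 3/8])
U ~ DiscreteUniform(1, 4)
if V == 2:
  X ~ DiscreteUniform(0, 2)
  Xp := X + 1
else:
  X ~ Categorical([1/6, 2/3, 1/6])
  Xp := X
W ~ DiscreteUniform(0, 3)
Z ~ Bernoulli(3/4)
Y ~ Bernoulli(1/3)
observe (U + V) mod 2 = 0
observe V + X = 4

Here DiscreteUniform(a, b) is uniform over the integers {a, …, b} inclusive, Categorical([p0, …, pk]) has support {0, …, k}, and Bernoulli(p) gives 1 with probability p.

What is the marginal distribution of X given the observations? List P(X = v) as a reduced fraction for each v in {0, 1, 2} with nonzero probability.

Enumerate traces; 64 have nonzero weight after conditioning:
  (V=2, U=2, X=2, W=0, Z=0, Y=0) weight 1/1152
  (V=2, U=2, X=2, W=0, Z=0, Y=1) weight 1/2304
  (V=2, U=2, X=2, W=0, Z=1, Y=0) weight 1/384
  (V=2, U=2, X=2, W=0, Z=1, Y=1) weight 1/768
  (V=2, U=2, X=2, W=1, Z=0, Y=0) weight 1/1152
  (V=2, U=2, X=2, W=1, Z=0, Y=1) weight 1/2304
  (V=2, U=2, X=2, W=1, Z=1, Y=0) weight 1/384
  (V=2, U=2, X=2, W=1, Z=1, Y=1) weight 1/768
  (V=3, U=1, X=1, W=0, Z=0, Y=0) weight 1/384
  … 55 more
Group by X:
  weight(X=1) = 1/8
  weight(X=2) = 1/24
Total weight = 1/8 + 1/24 = 1/6
P(X=1 | obs) = 1/8 / 1/6 = 3/4
P(X=2 | obs) = 1/24 / 1/6 = 1/4

P(X=1) = 3/4, P(X=2) = 1/4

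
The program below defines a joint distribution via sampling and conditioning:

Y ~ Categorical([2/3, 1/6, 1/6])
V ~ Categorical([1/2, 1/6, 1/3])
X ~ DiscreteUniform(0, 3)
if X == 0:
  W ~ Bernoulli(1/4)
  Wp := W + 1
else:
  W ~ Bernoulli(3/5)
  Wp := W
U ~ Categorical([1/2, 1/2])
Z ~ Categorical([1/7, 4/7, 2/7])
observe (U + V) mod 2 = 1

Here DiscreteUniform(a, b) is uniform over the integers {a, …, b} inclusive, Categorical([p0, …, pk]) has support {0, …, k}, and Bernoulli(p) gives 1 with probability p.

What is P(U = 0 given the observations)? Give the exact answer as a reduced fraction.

P(U = 0 | obs) = 1/6

Enumerate traces; 216 have nonzero weight after conditioning:
  (Y=0, V=0, X=0, W=0, U=1, Z=0) weight 1/224
  (Y=0, V=0, X=0, W=0, U=1, Z=1) weight 1/56
  (Y=0, V=0, X=0, W=0, U=1, Z=2) weight 1/112
  (Y=0, V=0, X=0, W=1, U=1, Z=0) weight 1/672
  (Y=0, V=0, X=0, W=1, U=1, Z=1) weight 1/168
  (Y=0, V=0, X=0, W=1, U=1, Z=2) weight 1/336
  (Y=0, V=0, X=1, W=0, U=1, Z=0) weight 1/420
  (Y=0, V=0, X=1, W=0, U=1, Z=1) weight 1/105
  (Y=0, V=1, X=0, W=0, U=0, Z=0) weight 1/672
  … 207 more
Group by U:
  weight(U=0) = 1/12
  weight(U=1) = 5/12
Total weight = 1/12 + 5/12 = 1/2
P(U=0 | obs) = 1/12 / 1/2 = 1/6
P(U=1 | obs) = 5/12 / 1/2 = 5/6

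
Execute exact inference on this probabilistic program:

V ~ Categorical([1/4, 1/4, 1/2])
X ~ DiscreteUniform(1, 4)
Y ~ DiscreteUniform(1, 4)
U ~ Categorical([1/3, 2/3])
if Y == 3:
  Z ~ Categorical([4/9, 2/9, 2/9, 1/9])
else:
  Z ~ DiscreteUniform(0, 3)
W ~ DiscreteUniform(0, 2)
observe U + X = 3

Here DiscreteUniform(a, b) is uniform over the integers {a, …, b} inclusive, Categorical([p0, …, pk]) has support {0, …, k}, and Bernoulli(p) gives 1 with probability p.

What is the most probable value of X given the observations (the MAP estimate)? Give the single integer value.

argmax_v P(X = v | obs) = 2

Enumerate traces; 288 have nonzero weight after conditioning:
  (V=0, X=2, Y=1, U=1, Z=0, W=0) weight 1/1152
  (V=0, X=2, Y=1, U=1, Z=0, W=1) weight 1/1152
  (V=0, X=2, Y=1, U=1, Z=0, W=2) weight 1/1152
  (V=0, X=2, Y=1, U=1, Z=1, W=0) weight 1/1152
  (V=0, X=2, Y=1, U=1, Z=1, W=1) weight 1/1152
  (V=0, X=2, Y=1, U=1, Z=1, W=2) weight 1/1152
  (V=0, X=2, Y=1, U=1, Z=2, W=0) weight 1/1152
  (V=0, X=2, Y=1, U=1, Z=2, W=1) weight 1/1152
  (V=0, X=3, Y=1, U=0, Z=0, W=0) weight 1/2304
  … 279 more
Group by X:
  weight(X=2) = 1/6
  weight(X=3) = 1/12
Total weight = 1/6 + 1/12 = 1/4
P(X=2 | obs) = 1/6 / 1/4 = 2/3
P(X=3 | obs) = 1/12 / 1/4 = 1/3
argmax = 2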